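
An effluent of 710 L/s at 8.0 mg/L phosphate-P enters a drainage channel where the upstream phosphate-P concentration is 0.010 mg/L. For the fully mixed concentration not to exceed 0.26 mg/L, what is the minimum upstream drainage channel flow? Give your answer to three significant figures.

Set C_mix = 0.26: (Q·0.01000 + 710.0·8.000) / (Q + 710.0) = 0.26
→ Q = 710.0·(8.000 − 0.26)/(0.26 − 0.01000) = 21980 L/s.

22000 L/s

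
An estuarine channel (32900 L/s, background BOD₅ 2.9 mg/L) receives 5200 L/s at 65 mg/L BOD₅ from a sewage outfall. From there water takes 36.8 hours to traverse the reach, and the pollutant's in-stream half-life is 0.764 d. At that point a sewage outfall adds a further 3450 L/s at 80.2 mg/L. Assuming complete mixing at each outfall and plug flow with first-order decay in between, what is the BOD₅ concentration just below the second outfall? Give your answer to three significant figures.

9.25 mg/L

Flow-weighted average: C = (32900·2.900 + 5200·65.00) / 38100 = 433400/38100 = 11.38 mg/L; combined flow 38100 L/s.
Half-life 0.764 d → k = ln 2 / 0.764 = 0.9073 d⁻¹.
First-order decay: C = 11.38·exp(−k·t) = 11.38·0.2488 = 2.830 mg/L.
Second outfall: C = (38100·2.830 + 3450·80.20)/41550 = 9.254 mg/L.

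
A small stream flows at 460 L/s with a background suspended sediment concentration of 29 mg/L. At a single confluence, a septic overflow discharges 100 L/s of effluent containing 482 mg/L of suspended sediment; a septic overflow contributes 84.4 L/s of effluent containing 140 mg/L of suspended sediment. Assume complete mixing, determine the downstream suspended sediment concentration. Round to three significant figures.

Flow-weighted average: C = (460.0·29.00 + 100.0·482.0 + 84.40·140.0) / 644.4 = 73360/644.4 = 113.8 mg/L.

114 mg/L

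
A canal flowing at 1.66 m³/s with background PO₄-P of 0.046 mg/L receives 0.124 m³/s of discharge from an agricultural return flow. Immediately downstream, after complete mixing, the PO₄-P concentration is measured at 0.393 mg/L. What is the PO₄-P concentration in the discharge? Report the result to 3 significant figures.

Mass balance: 1.660·0.04600 + 0.1240·Cₑ = 1.784·0.3930
→ Cₑ = (1.784·0.3930 − 1.660·0.04600) / 0.1240 = 5.038 mg/L.

5.04 mg/L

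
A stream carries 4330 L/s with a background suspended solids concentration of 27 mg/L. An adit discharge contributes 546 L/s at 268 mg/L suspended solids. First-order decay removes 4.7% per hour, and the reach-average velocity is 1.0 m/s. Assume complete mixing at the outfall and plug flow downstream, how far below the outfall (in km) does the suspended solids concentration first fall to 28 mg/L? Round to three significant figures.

49.1 km

Conservation of mass: C = (4330·27.00 + 546.0·268.0) / 4876 = 263200/4876 = 53.99 mg/L.
4.7%/h lost → k = −ln(1 − 0.047) = 0.04814 h⁻¹.
Set 53.99·exp(−k·t) = 28 → t = ln(53.99/28)/k = 49100 s = 13.64 h.
Distance = v·t = 1.0·49100 = 49100 m = 49.10 km.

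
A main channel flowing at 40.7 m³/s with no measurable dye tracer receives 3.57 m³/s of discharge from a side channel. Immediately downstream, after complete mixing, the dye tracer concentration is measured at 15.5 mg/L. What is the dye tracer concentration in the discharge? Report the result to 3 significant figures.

192 mg/L

Mass balance: 40.70·0 + 3.570·Cₑ = 44.27·15.50
→ Cₑ = (44.27·15.50 − 40.70·0) / 3.570 = 192.2 mg/L.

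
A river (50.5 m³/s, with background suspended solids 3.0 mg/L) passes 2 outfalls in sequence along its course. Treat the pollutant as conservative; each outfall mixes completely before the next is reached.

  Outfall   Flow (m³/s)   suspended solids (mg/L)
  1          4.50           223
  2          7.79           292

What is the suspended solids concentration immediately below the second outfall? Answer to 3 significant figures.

54.6 mg/L

Below outfall 1: Q → 55.00 m³/s, C = (50.50·3.000 + 4.500·223.0)/55.00 = 21.00 mg/L.
Below outfall 2: Q → 62.79 m³/s, C = (55.00·21.00 + 7.790·292.0)/62.79 = 54.62 mg/L.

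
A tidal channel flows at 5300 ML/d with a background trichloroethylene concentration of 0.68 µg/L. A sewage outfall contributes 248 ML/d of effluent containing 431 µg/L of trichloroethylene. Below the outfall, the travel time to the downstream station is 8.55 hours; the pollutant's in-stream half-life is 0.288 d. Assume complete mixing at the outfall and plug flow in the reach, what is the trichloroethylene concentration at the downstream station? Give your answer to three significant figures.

8.45 µg/L

Mixed concentration C = ΣQC/ΣQ = (5300·0.6800 + 248.0·431.0) / 5548 = 110500/5548 = 19.92 µg/L.
Half-life 0.288 d → k = ln 2 / 0.288 = 2.407 d⁻¹.
After decay, C = 19.92 × e^(−kt) = 19.92 × 0.4243 = 8.449 µg/L.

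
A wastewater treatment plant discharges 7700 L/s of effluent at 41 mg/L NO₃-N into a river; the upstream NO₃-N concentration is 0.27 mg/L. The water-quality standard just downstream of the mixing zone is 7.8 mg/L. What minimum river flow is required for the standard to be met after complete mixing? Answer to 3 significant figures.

Set C_mix = 7.8: (Q·0.2700 + 7700·41.00) / (Q + 7700) = 7.8
→ Q = 7700·(41.00 − 7.8)/(7.8 − 0.2700) = 33950 L/s.

33900 L/s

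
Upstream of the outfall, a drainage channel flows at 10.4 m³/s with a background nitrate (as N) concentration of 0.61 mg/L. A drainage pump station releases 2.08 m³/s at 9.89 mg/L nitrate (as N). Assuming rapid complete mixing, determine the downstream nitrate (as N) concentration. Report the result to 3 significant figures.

2.16 mg/L

After mixing, C = (10.40·0.6100 + 2.080·9.890) / 12.48 = 26.92/12.48 = 2.157 mg/L.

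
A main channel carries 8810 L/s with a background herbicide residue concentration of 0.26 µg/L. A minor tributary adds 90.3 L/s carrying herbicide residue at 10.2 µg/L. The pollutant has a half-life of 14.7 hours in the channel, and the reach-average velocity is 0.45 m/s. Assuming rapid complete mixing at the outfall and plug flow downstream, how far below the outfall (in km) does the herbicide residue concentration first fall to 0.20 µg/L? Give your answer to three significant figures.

Flow-weighted average: C = (8810·0.2600 + 90.30·10.20) / 8900 = 3212/8900 = 0.3608 µg/L.
Half-life 14.7 h → k = ln 2 / 14.7 = 0.04715 h⁻¹ = 1.132 d⁻¹.
Set 0.3608·exp(−k·t) = 0.20 → t = ln(0.3608/0.20)/k = 45060 s = 12.52 h.
Distance = v·t = 0.45·45060 = 20280 m = 20.28 km.

20.3 km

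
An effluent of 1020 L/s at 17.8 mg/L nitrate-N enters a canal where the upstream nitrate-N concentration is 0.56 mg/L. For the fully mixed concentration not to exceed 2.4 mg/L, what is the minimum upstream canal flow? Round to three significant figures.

Set C_mix = 2.4: (Q·0.5600 + 1020·17.80) / (Q + 1020) = 2.4
→ Q = 1020·(17.80 − 2.4)/(2.4 − 0.5600) = 8537 L/s.

8540 L/s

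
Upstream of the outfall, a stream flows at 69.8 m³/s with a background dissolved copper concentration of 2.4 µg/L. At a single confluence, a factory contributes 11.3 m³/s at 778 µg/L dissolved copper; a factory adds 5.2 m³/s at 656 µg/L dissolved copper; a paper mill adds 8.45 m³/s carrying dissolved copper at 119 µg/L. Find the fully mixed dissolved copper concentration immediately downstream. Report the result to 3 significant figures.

141 µg/L

Flow-weighted average: C = (69.80·2.400 + 11.30·778.0 + 5.200·656.0 + 8.450·119.0) / 94.75 = 13380/94.75 = 141.2 µg/L.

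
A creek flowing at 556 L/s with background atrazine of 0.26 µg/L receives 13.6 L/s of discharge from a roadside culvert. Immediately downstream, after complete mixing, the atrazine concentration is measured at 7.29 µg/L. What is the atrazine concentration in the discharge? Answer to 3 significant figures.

295 µg/L

Mass balance: 556.0·0.2600 + 13.60·Cₑ = 569.6·7.290
→ Cₑ = (569.6·7.290 − 556.0·0.2600) / 13.60 = 294.7 µg/L.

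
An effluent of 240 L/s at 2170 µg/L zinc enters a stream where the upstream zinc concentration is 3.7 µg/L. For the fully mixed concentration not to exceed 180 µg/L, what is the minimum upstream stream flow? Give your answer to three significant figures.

Set C_mix = 180: (Q·3.700 + 240.0·2170) / (Q + 240.0) = 180
→ Q = 240.0·(2170 − 180)/(180 − 3.700) = 2709 L/s.

2710 L/s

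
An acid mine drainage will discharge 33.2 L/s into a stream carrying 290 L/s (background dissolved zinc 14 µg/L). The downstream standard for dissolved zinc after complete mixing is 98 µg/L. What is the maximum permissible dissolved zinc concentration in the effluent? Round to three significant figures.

832 µg/L

At the limit, (Qr·Cr + Qe·Cₑ)/(Qr + Qe) = 98:
Cₑ = (323.2·98 − 290.0·14.00) / 33.20 = 831.7 µg/L.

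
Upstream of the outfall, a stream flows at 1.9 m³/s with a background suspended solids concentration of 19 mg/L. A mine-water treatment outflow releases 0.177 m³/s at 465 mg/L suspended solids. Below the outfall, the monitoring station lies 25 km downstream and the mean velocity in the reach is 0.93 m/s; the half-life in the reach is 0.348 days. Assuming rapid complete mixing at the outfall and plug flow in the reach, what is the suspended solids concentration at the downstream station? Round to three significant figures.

30.7 mg/L

Mass balance: C = (1.900·19.00 + 0.1770·465.0) / 2.077 = 118.4/2.077 = 57.01 mg/L.
Travel time t = 25·1000 / 0.93 = 26880 s = 7.467 h.
Half-life 0.348 d → k = ln 2 / 0.348 = 1.992 d⁻¹.
Applying C = C₀e^(−kt): 57.01 × 0.5381 = 30.68 mg/L.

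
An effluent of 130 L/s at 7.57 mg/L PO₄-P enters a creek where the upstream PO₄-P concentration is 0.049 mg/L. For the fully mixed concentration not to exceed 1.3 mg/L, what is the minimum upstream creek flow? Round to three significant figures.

652 L/s

Set C_mix = 1.3: (Q·0.04900 + 130.0·7.570) / (Q + 130.0) = 1.3
→ Q = 130.0·(7.570 − 1.3)/(1.3 − 0.04900) = 651.6 L/s.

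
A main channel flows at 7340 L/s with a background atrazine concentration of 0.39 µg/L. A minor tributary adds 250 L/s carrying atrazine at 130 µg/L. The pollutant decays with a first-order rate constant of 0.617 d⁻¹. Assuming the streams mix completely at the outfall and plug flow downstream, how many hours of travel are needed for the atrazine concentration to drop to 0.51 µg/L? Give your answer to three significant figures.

86.0 h

After mixing, C = (7340·0.3900 + 250.0·130.0) / 7590 = 35360/7590 = 4.659 µg/L.
4.659·exp(−k·t) = 0.51 → t = ln(4.659/0.51)/k = 309800 s = 86.05 h.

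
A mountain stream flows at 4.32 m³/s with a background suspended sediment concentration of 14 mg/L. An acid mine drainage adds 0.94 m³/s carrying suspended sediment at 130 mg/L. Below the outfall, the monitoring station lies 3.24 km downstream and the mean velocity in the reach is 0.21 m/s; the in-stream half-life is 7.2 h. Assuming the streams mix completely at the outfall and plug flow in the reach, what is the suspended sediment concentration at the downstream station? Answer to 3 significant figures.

Mixed concentration C = ΣQC/ΣQ = (4.320·14.00 + 0.9400·130.0) / 5.260 = 182.7/5.260 = 34.73 mg/L.
Travel time t = 3.24·1000 / 0.21 = 15430 s = 4.286 h.
Half-life 7.2 h → k = ln 2 / 7.2 = 0.09627 h⁻¹ = 2.310 d⁻¹.
After decay, C = 34.73 × e^(−kt) = 34.73 × 0.6619 = 22.99 mg/L.

23.0 mg/L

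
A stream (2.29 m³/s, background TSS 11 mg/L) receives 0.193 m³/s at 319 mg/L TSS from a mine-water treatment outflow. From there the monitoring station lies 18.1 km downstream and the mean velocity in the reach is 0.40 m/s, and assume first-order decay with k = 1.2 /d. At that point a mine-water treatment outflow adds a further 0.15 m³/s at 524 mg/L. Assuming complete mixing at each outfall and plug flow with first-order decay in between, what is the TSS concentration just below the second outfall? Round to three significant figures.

Flow-weighted average: C = (2.290·11.00 + 0.1930·319.0) / 2.483 = 86.76/2.483 = 34.94 mg/L; combined flow 2.483 m³/s.
Travel time t = 18.1·1000 / 0.40 = 45250 s = 12.57 h.
First-order decay: C = 34.94·exp(−k·t) = 34.94·0.5334 = 18.64 mg/L.
Second outfall: C = (2.483·18.64 + 0.1500·524.0)/2.633 = 47.43 mg/L.

47.4 mg/L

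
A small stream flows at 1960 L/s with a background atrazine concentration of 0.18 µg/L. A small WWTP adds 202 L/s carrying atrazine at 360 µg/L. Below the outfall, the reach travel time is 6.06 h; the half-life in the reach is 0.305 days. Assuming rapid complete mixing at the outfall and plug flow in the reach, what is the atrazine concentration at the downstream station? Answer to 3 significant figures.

19.0 µg/L

Flow-weighted average: C = (1960·0.1800 + 202.0·360.0) / 2162 = 73070/2162 = 33.80 µg/L.
Half-life 0.305 d → k = ln 2 / 0.305 = 2.273 d⁻¹.
First-order decay: C = 33.80·exp(−k·t) = 33.80·0.5634 = 19.04 µg/L.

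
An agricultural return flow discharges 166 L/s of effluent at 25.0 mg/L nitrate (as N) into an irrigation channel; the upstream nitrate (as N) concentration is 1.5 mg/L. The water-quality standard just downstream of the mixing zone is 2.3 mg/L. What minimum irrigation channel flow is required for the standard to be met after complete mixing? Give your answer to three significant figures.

4710 L/s

Set C_mix = 2.3: (Q·1.500 + 166.0·25.00) / (Q + 166.0) = 2.3
→ Q = 166.0·(25.00 − 2.3)/(2.3 − 1.500) = 4710 L/s.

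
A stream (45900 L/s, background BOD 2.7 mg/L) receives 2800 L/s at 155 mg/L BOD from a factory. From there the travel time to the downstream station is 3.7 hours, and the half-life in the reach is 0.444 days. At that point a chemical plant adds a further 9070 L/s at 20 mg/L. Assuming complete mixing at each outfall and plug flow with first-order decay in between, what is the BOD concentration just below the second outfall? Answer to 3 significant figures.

Mass balance: C = (45900·2.700 + 2800·155.0) / 48700 = 557900/48700 = 11.46 mg/L; combined flow 48700 L/s.
Half-life 0.444 d → k = ln 2 / 0.444 = 1.561 d⁻¹.
First-order decay: C = 11.46·exp(−k·t) = 11.46·0.7861 = 9.006 mg/L.
At the second outfall, C = (48700·9.006 + 9070·20.00) / (48700 + 9070) = 10.73 mg/L.

10.7 mg/L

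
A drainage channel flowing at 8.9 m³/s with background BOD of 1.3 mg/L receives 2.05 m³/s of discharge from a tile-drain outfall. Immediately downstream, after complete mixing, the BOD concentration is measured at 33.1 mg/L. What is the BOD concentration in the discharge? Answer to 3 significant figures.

171 mg/L

Mass balance: 8.900·1.300 + 2.050·Cₑ = 10.95·33.10
→ Cₑ = (10.95·33.10 − 8.900·1.300) / 2.050 = 171.2 mg/L.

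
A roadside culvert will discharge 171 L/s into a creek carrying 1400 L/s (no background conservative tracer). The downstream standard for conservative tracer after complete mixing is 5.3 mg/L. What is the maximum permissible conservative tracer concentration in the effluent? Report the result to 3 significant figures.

48.7 mg/L

At the limit, (Qr·Cr + Qe·Cₑ)/(Qr + Qe) = 5.3:
Cₑ = (1571·5.3 − 1400·0) / 171.0 = 48.69 mg/L.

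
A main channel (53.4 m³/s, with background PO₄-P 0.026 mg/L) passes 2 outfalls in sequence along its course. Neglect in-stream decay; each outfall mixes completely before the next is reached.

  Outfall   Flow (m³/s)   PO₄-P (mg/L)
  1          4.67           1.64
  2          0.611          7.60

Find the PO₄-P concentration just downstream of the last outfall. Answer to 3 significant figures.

0.233 mg/L

Outfall 1: combined Q = 58.07 m³/s; C = (53.40·0.02600 + 4.670·1.640)/58.07 = 0.1558 mg/L.
Outfall 2: combined Q = 58.68 m³/s; C = (58.07·0.1558 + 0.6110·7.600)/58.68 = 0.2333 mg/L.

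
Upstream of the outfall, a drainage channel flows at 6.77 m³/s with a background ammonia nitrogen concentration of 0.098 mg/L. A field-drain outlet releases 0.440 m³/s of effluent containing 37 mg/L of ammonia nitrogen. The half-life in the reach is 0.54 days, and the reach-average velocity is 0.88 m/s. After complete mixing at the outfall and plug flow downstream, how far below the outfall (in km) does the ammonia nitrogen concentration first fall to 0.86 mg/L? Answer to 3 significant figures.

Mixed concentration C = ΣQC/ΣQ = (6.770·0.09800 + 0.4400·37.00) / 7.210 = 16.94/7.210 = 2.350 mg/L.
Half-life 0.54 d → k = ln 2 / 0.54 = 1.284 d⁻¹.
Set 2.350·exp(−k·t) = 0.86 → t = ln(2.350/0.86)/k = 67660 s = 18.80 h.
Distance = v·t = 0.88·67660 = 59540 m = 59.54 km.

59.5 km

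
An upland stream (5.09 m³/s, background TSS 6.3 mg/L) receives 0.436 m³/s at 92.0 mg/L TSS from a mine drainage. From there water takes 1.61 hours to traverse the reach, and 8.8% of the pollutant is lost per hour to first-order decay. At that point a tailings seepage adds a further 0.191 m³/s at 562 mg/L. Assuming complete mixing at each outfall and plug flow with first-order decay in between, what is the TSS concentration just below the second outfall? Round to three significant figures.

After mixing, C = (5.090·6.300 + 0.4360·92.00) / 5.526 = 72.18/5.526 = 13.06 mg/L; combined flow 5.526 m³/s.
8.8%/h lost → k = −ln(1 − 0.088) = 0.09212 h⁻¹.
After decay, C = 13.06 × e^(−kt) = 13.06 × 0.8622 = 11.26 mg/L.
At the second outfall, C = (5.526·11.26 + 0.1910·562.0) / (5.526 + 0.1910) = 29.66 mg/L.

29.7 mg/L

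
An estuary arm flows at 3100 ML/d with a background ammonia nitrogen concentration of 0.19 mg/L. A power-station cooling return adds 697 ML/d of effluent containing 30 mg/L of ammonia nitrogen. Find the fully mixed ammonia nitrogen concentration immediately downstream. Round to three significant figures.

Flow-weighted average: C = (3100·0.1900 + 697.0·30.00) / 3797 = 21500/3797 = 5.662 mg/L.

5.66 mg/L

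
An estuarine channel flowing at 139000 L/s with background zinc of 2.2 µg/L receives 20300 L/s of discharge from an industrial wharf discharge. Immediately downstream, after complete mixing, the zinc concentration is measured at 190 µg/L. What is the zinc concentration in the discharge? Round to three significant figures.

Mass balance: 139000·2.200 + 20300·Cₑ = 159300·190.0
→ Cₑ = (159300·190.0 − 139000·2.200) / 20300 = 1476 µg/L.

1480 µg/L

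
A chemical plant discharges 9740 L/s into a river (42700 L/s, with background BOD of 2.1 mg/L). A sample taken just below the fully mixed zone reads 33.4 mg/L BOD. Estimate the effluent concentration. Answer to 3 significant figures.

Mass balance: 42700·2.100 + 9740·Cₑ = 52440·33.40
→ Cₑ = (52440·33.40 − 42700·2.100) / 9740 = 170.6 mg/L.

171 mg/L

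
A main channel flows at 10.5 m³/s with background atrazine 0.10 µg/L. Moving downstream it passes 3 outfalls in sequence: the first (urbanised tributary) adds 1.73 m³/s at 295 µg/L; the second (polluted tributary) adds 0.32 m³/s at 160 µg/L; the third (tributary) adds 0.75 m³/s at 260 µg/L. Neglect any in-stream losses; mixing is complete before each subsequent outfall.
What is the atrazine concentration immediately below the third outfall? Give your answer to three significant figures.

Below outfall 1: Q → 12.23 m³/s, C = (10.50·0.1000 + 1.730·295.0)/12.23 = 41.82 µg/L.
Below outfall 2: Q → 12.55 m³/s, C = (12.23·41.82 + 0.3200·160.0)/12.55 = 44.83 µg/L.
Below outfall 3: Q → 13.30 m³/s, C = (12.55·44.83 + 0.7500·260.0)/13.30 = 56.96 µg/L.

57.0 µg/L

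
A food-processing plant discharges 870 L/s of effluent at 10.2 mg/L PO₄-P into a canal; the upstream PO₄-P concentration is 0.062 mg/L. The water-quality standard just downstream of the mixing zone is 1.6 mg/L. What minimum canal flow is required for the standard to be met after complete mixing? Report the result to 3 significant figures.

4860 L/s

Set C_mix = 1.6: (Q·0.06200 + 870.0·10.20) / (Q + 870.0) = 1.6
→ Q = 870.0·(10.20 − 1.6)/(1.6 − 0.06200) = 4865 L/s.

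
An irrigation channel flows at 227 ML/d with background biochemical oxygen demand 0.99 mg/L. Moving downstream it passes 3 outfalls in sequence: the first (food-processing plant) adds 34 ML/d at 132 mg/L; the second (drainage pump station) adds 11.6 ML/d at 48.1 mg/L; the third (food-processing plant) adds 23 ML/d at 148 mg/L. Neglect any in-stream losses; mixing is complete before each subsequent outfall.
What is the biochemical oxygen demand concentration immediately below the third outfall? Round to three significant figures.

Outfall 1: combined Q = 261.0 ML/d; C = (227.0·0.9900 + 34.00·132.0)/261.0 = 18.06 mg/L.
Outfall 2: combined Q = 272.6 ML/d; C = (261.0·18.06 + 11.60·48.10)/272.6 = 19.33 mg/L.
Outfall 3: combined Q = 295.6 ML/d; C = (272.6·19.33 + 23.00·148.0)/295.6 = 29.35 mg/L.

29.3 mg/L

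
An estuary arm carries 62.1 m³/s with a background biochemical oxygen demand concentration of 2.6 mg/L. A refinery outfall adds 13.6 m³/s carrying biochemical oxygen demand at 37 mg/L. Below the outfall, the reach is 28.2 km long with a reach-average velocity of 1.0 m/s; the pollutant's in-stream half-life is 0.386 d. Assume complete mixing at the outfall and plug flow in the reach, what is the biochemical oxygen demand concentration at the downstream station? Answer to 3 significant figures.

4.89 mg/L

After mixing, C = (62.10·2.600 + 13.60·37.00) / 75.70 = 664.7/75.70 = 8.780 mg/L.
Travel time t = 28.2·1000 / 1.0 = 28200 s = 7.833 h.
Half-life 0.386 d → k = ln 2 / 0.386 = 1.796 d⁻¹.
Applying C = C₀e^(−kt): 8.780 × 0.5565 = 4.886 mg/L.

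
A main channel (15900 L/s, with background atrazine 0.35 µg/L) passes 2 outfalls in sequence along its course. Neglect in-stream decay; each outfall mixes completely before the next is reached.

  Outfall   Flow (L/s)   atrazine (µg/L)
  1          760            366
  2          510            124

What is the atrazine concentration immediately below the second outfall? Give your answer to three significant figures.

20.2 µg/L

Outfall 1: combined Q = 16660 L/s; C = (15900·0.3500 + 760.0·366.0)/16660 = 17.03 µg/L.
Outfall 2: combined Q = 17170 L/s; C = (16660·17.03 + 510.0·124.0)/17170 = 20.21 µg/L.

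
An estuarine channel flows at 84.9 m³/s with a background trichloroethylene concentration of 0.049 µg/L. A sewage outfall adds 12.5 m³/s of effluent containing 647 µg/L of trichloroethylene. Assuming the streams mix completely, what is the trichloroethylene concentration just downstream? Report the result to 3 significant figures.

Mass balance: C = (84.90·0.04900 + 12.50·647.0) / 97.40 = 8092/97.40 = 83.08 µg/L.

83.1 µg/L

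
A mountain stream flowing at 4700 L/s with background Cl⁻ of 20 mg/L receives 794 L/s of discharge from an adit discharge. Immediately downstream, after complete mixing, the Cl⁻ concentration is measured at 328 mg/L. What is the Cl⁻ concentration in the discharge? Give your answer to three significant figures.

2150 mg/L

Mass balance: 4700·20.00 + 794.0·Cₑ = 5494·328.0
→ Cₑ = (5494·328.0 − 4700·20.00) / 794.0 = 2151 mg/L.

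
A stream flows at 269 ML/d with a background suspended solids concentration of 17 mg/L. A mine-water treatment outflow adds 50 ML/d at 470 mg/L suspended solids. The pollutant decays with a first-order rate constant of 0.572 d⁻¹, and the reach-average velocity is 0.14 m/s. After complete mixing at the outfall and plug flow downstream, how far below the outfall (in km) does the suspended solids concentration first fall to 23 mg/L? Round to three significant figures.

28.4 km

Mass balance: C = (269.0·17.00 + 50.00·470.0) / 319.0 = 28070/319.0 = 88.00 mg/L.
Set 88.00·exp(−k·t) = 23 → t = ln(88.00/23)/k = 202700 s = 56.30 h.
Distance = v·t = 0.14·202700 = 28380 m = 28.38 km.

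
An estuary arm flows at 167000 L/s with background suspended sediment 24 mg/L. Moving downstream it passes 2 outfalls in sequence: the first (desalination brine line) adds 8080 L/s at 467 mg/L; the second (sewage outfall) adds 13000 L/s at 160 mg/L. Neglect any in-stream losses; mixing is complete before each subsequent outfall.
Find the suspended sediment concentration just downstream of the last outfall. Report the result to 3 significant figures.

Outfall 1: combined Q = 175100 L/s; C = (167000·24.00 + 8080·467.0)/175100 = 44.44 mg/L.
Outfall 2: combined Q = 188100 L/s; C = (175100·44.44 + 13000·160.0)/188100 = 52.43 mg/L.

52.4 mg/L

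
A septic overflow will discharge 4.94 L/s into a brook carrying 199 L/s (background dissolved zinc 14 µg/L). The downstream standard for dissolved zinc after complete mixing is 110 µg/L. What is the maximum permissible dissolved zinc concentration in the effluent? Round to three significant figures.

3980 µg/L

At the limit, (Qr·Cr + Qe·Cₑ)/(Qr + Qe) = 110:
Cₑ = (203.9·110 − 199.0·14.00) / 4.940 = 3977 µg/L.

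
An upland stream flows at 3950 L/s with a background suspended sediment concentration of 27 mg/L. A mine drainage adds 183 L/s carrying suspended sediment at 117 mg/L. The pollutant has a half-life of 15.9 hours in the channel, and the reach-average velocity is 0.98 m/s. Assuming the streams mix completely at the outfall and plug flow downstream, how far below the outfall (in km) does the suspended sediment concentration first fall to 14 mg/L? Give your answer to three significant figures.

64.3 km

Conservation of mass: C = (3950·27.00 + 183.0·117.0) / 4133 = 128100/4133 = 30.98 mg/L.
Half-life 15.9 h → k = ln 2 / 15.9 = 0.04359 h⁻¹ = 1.046 d⁻¹.
Set 30.98·exp(−k·t) = 14 → t = ln(30.98/14)/k = 65610 s = 18.22 h.
Distance = v·t = 0.98·65610 = 64290 m = 64.29 km.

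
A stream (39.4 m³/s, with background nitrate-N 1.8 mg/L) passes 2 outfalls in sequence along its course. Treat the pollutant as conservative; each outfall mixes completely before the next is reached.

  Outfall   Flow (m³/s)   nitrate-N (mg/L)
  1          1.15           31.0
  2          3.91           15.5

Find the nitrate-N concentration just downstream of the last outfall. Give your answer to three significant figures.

3.76 mg/L

After outfall 1: Q = 39.40 + 1.150 = 40.55 m³/s; C = (39.40·1.800 + 1.150·31.00)/40.55 = 2.628 mg/L.
After outfall 2: Q = 40.55 + 3.910 = 44.46 m³/s; C = (40.55·2.628 + 3.910·15.50)/44.46 = 3.760 mg/L.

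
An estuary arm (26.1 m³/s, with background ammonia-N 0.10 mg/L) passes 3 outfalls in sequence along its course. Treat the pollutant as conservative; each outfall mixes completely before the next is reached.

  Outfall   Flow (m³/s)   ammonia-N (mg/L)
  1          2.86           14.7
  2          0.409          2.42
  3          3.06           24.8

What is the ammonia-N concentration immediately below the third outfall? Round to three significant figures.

3.75 mg/L

After outfall 1: Q = 26.10 + 2.860 = 28.96 m³/s; C = (26.10·0.1000 + 2.860·14.70)/28.96 = 1.542 mg/L.
After outfall 2: Q = 28.96 + 0.4090 = 29.37 m³/s; C = (28.96·1.542 + 0.4090·2.420)/29.37 = 1.554 mg/L.
After outfall 3: Q = 29.37 + 3.060 = 32.43 m³/s; C = (29.37·1.554 + 3.060·24.80)/32.43 = 3.748 mg/L.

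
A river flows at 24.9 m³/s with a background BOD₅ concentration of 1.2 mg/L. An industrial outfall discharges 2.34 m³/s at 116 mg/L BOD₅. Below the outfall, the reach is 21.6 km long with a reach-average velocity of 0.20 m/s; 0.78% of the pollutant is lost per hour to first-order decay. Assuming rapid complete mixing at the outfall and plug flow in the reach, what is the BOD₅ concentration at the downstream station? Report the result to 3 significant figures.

8.75 mg/L

Conservation of mass: C = (24.90·1.200 + 2.340·116.0) / 27.24 = 301.3/27.24 = 11.06 mg/L.
Travel time t = 21.6·1000 / 0.20 = 108000 s = 30.00 h.
0.78%/h lost → k = −ln(1 − 0.0078) = 0.007831 h⁻¹.
After decay, C = 11.06 × e^(−kt) = 11.06 × 0.7906 = 8.746 mg/L.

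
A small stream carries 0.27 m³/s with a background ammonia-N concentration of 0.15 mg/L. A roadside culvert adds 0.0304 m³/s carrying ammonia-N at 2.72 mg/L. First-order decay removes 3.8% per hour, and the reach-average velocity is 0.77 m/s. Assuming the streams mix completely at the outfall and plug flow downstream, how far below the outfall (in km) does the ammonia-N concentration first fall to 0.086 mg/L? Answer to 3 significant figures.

Mass balance: C = (0.2700·0.1500 + 0.03040·2.720) / 0.3004 = 0.1232/0.3004 = 0.4101 mg/L.
3.8%/h lost → k = −ln(1 − 0.038) = 0.03874 h⁻¹.
Set 0.4101·exp(−k·t) = 0.086 → t = ln(0.4101/0.086)/k = 145100 s = 40.32 h.
Distance = v·t = 0.77·145100 = 111800 m = 111.8 km.

112 km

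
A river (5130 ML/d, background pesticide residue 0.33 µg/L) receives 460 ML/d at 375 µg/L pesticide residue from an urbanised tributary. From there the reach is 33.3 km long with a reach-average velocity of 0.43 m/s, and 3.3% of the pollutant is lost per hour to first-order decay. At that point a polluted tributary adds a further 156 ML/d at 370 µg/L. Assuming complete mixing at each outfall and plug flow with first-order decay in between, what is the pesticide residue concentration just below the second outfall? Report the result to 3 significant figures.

After mixing, C = (5130·0.3300 + 460.0·375.0) / 5590 = 174200/5590 = 31.16 µg/L; combined flow 5590 ML/d.
Travel time t = 33.3·1000 / 0.43 = 77440 s = 21.51 h.
3.3%/h lost → k = −ln(1 − 0.033) = 0.03356 h⁻¹.
Applying C = C₀e^(−kt): 31.16 × 0.4858 = 15.14 µg/L.
At the second outfall, C = (5590·15.14 + 156.0·370.0) / (5590 + 156.0) = 24.77 µg/L.

24.8 µg/L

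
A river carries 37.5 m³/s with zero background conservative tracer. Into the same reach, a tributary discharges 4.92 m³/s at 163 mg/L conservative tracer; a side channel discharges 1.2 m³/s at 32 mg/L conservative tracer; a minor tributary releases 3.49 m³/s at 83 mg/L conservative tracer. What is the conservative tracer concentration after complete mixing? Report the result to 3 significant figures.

Flow-weighted average: C = (37.50·0 + 4.920·163.0 + 1.200·32.00 + 3.490·83.00) / 47.11 = 1130/47.11 = 23.99 mg/L.

24.0 mg/L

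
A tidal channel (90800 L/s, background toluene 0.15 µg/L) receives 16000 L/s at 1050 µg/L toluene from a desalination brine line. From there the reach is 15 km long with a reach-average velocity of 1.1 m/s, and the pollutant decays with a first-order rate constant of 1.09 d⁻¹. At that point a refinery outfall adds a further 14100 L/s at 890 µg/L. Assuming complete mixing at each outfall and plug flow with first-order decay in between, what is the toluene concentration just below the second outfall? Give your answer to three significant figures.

221 µg/L

Flow-weighted average: C = (90800·0.1500 + 16000·1050) / 106800 = 16810000/106800 = 157.4 µg/L; combined flow 106800 L/s.
Travel time t = 15·1000 / 1.1 = 13640 s = 3.788 h.
Decay over the reach: 157.4·exp(−kt) = 157.4·0.8420 = 132.5 µg/L.
Second outfall: C = (106800·132.5 + 14100·890.0)/120900 = 220.9 µg/L.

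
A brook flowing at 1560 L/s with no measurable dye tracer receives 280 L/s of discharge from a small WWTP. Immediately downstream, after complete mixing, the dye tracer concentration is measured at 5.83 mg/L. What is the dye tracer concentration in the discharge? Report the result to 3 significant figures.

38.3 mg/L

Mass balance: 1560·0 + 280.0·Cₑ = 1840·5.830
→ Cₑ = (1840·5.830 − 1560·0) / 280.0 = 38.31 mg/L.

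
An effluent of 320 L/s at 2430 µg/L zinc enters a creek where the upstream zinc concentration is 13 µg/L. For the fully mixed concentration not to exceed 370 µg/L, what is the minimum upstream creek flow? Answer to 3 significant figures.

Set C_mix = 370: (Q·13.00 + 320.0·2430) / (Q + 320.0) = 370
→ Q = 320.0·(2430 − 370)/(370 − 13.00) = 1846 L/s.

1850 L/s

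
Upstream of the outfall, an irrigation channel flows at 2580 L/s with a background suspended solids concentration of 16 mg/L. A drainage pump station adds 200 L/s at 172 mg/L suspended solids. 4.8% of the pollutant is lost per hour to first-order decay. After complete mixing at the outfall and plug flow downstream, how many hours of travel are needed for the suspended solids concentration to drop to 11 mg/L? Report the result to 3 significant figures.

Flow-weighted average: C = (2580·16.00 + 200.0·172.0) / 2780 = 75680/2780 = 27.22 mg/L.
4.8%/h lost → k = −ln(1 − 0.048) = 0.04919 h⁻¹.
27.22·exp(−k·t) = 11 → t = ln(27.22/11)/k = 66320 s = 18.42 h.

18.4 h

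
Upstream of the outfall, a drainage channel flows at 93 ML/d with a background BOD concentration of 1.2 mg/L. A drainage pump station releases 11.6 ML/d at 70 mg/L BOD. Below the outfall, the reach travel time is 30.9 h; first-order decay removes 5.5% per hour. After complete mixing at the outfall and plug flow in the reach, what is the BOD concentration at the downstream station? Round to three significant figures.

Conservation of mass: C = (93.00·1.200 + 11.60·70.00) / 104.6 = 923.6/104.6 = 8.830 mg/L.
5.5%/h lost → k = −ln(1 − 0.055) = 0.05657 h⁻¹.
First-order decay: C = 8.830·exp(−k·t) = 8.830·0.1741 = 1.537 mg/L.

1.54 mg/L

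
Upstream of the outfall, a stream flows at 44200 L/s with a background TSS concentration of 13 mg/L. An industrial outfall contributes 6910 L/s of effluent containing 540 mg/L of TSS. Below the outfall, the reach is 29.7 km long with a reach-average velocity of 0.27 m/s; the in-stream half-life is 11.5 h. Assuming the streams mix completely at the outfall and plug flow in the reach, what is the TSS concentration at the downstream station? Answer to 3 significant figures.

13.4 mg/L

After mixing, C = (44200·13.00 + 6910·540.0) / 51110 = 4306000/51110 = 84.25 mg/L.
Travel time t = 29.7·1000 / 0.27 = 110000 s = 30.56 h.
Half-life 11.5 h → k = ln 2 / 11.5 = 0.06027 h⁻¹ = 1.447 d⁻¹.
After decay, C = 84.25 × e^(−kt) = 84.25 × 0.1585 = 13.36 mg/L.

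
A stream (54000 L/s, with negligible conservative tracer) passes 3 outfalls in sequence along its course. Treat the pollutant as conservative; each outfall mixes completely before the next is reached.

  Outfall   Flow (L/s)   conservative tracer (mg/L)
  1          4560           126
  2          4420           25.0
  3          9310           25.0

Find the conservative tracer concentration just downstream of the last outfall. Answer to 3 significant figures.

12.7 mg/L

Below outfall 1: Q → 58560 L/s, C = (54000·0 + 4560·126.0)/58560 = 9.811 mg/L.
Below outfall 2: Q → 62980 L/s, C = (58560·9.811 + 4420·25.00)/62980 = 10.88 mg/L.
Below outfall 3: Q → 72290 L/s, C = (62980·10.88 + 9310·25.00)/72290 = 12.70 mg/L.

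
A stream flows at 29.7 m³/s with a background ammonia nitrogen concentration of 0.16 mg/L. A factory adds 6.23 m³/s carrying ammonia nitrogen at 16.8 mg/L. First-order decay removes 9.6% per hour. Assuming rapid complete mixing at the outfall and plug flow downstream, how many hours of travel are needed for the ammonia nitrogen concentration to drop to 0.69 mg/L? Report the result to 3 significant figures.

14.7 h

Flow-weighted average: C = (29.70·0.1600 + 6.230·16.80) / 35.93 = 109.4/35.93 = 3.045 mg/L.
9.6%/h lost → k = −ln(1 − 0.096) = 0.1009 h⁻¹.
3.045·exp(−k·t) = 0.69 → t = ln(3.045/0.69)/k = 52960 s = 14.71 h.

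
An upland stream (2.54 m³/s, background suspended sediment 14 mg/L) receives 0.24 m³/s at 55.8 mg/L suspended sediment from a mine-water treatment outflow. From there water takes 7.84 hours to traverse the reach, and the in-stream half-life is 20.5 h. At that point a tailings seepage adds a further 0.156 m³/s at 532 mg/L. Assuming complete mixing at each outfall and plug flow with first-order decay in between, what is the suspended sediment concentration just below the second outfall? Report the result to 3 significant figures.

41.1 mg/L

After mixing, C = (2.540·14.00 + 0.2400·55.80) / 2.780 = 48.95/2.780 = 17.61 mg/L; combined flow 2.780 m³/s.
Half-life 20.5 h → k = ln 2 / 20.5 = 0.03381 h⁻¹ = 0.8115 d⁻¹.
After decay, C = 17.61 × e^(−kt) = 17.61 × 0.7671 = 13.51 mg/L.
Second outfall: C = (2.780·13.51 + 0.1560·532.0)/2.936 = 41.06 mg/L.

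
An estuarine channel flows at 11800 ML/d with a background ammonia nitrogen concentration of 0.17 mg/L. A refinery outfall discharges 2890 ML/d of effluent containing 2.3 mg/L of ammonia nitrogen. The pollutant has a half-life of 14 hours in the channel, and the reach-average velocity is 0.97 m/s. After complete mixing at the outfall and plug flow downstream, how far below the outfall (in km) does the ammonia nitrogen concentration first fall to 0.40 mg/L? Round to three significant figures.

Mixed concentration C = ΣQC/ΣQ = (11800·0.1700 + 2890·2.300) / 14690 = 8653/14690 = 0.5890 mg/L.
Half-life 14 h → k = ln 2 / 14 = 0.04951 h⁻¹ = 1.188 d⁻¹.
Set 0.5890·exp(−k·t) = 0.40 → t = ln(0.5890/0.40)/k = 28140 s = 7.817 h.
Distance = v·t = 0.97·28140 = 27300 m = 27.30 km.

27.3 km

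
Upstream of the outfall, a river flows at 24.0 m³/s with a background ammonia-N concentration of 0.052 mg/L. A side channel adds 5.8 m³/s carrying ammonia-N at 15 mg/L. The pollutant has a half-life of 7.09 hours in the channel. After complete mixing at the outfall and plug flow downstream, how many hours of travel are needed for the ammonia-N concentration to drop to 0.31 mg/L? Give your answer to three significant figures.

23.1 h

Conservation of mass: C = (24.00·0.05200 + 5.800·15.00) / 29.80 = 88.25/29.80 = 2.961 mg/L.
Half-life 7.09 h → k = ln 2 / 7.09 = 0.09776 h⁻¹ = 2.346 d⁻¹.
2.961·exp(−k·t) = 0.31 → t = ln(2.961/0.31)/k = 83100 s = 23.08 h.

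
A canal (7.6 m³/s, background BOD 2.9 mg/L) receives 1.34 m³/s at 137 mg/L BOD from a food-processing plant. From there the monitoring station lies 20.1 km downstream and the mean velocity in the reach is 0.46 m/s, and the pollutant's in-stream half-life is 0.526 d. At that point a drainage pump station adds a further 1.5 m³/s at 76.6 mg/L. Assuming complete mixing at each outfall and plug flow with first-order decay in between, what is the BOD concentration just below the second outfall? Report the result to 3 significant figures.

Mixed concentration C = ΣQC/ΣQ = (7.600·2.900 + 1.340·137.0) / 8.940 = 205.6/8.940 = 23.00 mg/L; combined flow 8.940 m³/s.
Travel time t = 20.1·1000 / 0.46 = 43700 s = 12.14 h.
Half-life 0.526 d → k = ln 2 / 0.526 = 1.318 d⁻¹.
Applying C = C₀e^(−kt): 23.00 × 0.5135 = 11.81 mg/L.
At the second outfall, C = (8.940·11.81 + 1.500·76.60) / (8.940 + 1.500) = 21.12 mg/L.

21.1 mg/L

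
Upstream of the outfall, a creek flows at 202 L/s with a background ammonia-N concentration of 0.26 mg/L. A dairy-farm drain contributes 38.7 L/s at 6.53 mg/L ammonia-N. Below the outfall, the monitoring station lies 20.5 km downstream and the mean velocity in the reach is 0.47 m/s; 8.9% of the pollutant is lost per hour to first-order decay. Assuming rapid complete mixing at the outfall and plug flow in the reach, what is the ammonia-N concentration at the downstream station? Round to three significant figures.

After mixing, C = (202.0·0.2600 + 38.70·6.530) / 240.7 = 305.2/240.7 = 1.268 mg/L.
Travel time t = 20.5·1000 / 0.47 = 43620 s = 12.12 h.
8.9%/h lost → k = −ln(1 − 0.089) = 0.09321 h⁻¹.
Decay over the reach: 1.268·exp(−kt) = 1.268·0.3232 = 0.4099 mg/L.

0.410 mg/L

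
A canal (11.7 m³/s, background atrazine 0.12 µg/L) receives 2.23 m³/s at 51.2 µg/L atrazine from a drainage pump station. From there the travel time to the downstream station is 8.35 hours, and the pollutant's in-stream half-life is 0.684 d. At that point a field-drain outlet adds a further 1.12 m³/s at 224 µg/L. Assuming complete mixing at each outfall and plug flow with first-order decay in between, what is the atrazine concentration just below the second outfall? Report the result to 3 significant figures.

22.1 µg/L

Mass balance: C = (11.70·0.1200 + 2.230·51.20) / 13.93 = 115.6/13.93 = 8.297 µg/L; combined flow 13.93 m³/s.
Half-life 0.684 d → k = ln 2 / 0.684 = 1.013 d⁻¹.
Decay over the reach: 8.297·exp(−kt) = 8.297·0.7029 = 5.832 µg/L.
At the second outfall, C = (13.93·5.832 + 1.120·224.0) / (13.93 + 1.120) = 22.07 µg/L.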